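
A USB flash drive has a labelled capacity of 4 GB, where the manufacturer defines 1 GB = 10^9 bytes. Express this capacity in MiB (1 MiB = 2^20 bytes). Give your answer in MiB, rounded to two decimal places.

3,814.70 MiB

4 GB = 4 × 10^9 bytes = 4,000,000,000 bytes
1 MiB = 1,048,576 bytes
4,000,000,000 / 1,048,576 = 3,814.70 MiB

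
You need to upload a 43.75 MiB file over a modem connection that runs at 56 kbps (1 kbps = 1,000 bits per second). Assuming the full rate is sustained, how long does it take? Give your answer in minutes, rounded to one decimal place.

43.75 MiB = 45,875,200 bytes = 367,001,600 bits
56 kbps = 56,000 bits/s
time = 367,001,600 / 56,000 = 6,553.60 s
6,553.60 s / 60 = 109.2 minutes

109.2 minutes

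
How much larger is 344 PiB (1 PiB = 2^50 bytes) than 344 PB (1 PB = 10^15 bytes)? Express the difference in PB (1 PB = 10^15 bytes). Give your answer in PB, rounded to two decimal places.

344 PiB = 344 × 1,125,899,906,842,624 = 387,309,567,953,862,656 bytes
344 PB = 344 × 1,000,000,000,000,000 = 344,000,000,000,000,000 bytes
difference = 43,309,567,953,862,656 bytes
43,309,567,953,862,656 / 1,000,000,000,000,000 = 43.31 PB

43.31 PB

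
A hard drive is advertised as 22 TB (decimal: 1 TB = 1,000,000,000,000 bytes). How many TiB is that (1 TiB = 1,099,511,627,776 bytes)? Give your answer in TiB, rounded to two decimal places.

20.01 TiB

22 TB = 22 × 10^12 bytes = 22,000,000,000,000 bytes
1 TiB = 1,099,511,627,776 bytes
22,000,000,000,000 / 1,099,511,627,776 = 20.01 TiB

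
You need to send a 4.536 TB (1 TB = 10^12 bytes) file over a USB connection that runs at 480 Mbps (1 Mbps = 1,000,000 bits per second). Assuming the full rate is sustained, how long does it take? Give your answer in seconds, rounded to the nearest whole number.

4.536 TB = 4,536,000,000,000 bytes = 36,288,000,000,000 bits
480 Mbps = 480,000,000 bits/s
time = 36,288,000,000,000 / 480,000,000 = 75,600 s

75,600 seconds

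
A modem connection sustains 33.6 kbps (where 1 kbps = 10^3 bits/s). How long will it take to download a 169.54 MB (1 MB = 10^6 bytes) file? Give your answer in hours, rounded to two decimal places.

11.21 hours

169.54 MB = 169,540,000 bytes = 1,356,320,000 bits
33.6 kbps = 33,600 bits/s
time = 1,356,320,000 / 33,600 = 40,366.6667 s
40,366.6667 s / 3600 = 11.21 hours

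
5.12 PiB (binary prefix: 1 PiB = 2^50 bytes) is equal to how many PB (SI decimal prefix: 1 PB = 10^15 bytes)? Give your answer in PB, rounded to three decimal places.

5.765 PB

5.12 PiB × 1,125,899,906,842,624 bytes/PiB = 5,764,607,523,034,234.88 bytes
1 PB = 1,000,000,000,000,000 bytes
5,764,607,523,034,234.88 / 1,000,000,000,000,000 = 5.765 PB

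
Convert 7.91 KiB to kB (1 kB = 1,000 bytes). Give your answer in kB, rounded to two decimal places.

8.10 kB

7.91 KiB × 1,024 bytes/KiB = 8,099.84 bytes
1 kB = 1,000 bytes
8,099.84 / 1,000 = 8.10 kB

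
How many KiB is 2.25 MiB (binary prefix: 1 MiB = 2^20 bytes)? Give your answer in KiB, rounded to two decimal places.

2,304.00 KiB

2.25 MiB × 1,048,576 bytes/MiB = 2,359,296 bytes
1 KiB = 2^10 bytes = 1,024 bytes
2,359,296 / 1,024 = 2,304.00 KiB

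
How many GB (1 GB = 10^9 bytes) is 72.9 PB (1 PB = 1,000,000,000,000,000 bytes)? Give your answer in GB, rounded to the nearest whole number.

72.9 PB = 72.9 × 10^15 bytes = 72,900,000,000,000,000 bytes
1 GB = 1,000,000,000 bytes
72,900,000,000,000,000 / 1,000,000,000 = 72,900,000 GB

72,900,000 GB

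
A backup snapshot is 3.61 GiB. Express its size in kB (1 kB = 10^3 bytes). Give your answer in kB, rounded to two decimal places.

3.61 GiB = 3.61 × 2^30 bytes = 3,876,207,984.64 bytes
1 kB = 10^3 bytes = 1,000 bytes
3,876,207,984.64 / 1,000 = 3,876,207.98 kB

3,876,207.98 kB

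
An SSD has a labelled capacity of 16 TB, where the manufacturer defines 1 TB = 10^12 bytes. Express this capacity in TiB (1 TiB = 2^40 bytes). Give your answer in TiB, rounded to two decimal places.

14.55 TiB

16 TB = 16 × 10^12 bytes = 16,000,000,000,000 bytes
1 TiB = 1,099,511,627,776 bytes
16,000,000,000,000 / 1,099,511,627,776 = 14.55 TiB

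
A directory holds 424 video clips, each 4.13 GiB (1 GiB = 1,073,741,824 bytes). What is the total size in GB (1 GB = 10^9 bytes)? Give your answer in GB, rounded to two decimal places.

1,880.25 GB

Total = 424 × 4.13 GiB = 1751.12 GiB
= 1751.12 × 1,073,741,824 bytes = 1,880,250,782,842.88 bytes
1 GB = 1,000,000,000 bytes
1,880,250,782,842.88 / 1,000,000,000 = 1,880.25 GB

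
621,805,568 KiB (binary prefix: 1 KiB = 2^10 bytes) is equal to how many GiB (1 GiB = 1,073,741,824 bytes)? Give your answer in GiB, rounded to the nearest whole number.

593 GiB

621,805,568 KiB = 621,805,568 × 2^10 bytes = 636,728,901,632 bytes
1 GiB = 2^30 bytes = 1,073,741,824 bytes
636,728,901,632 / 1,073,741,824 = 593 GiB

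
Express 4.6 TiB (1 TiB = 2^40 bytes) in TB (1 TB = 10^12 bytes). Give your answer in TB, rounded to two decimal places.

4.6 TiB = 4.6 × 2^40 bytes = 5,057,753,487,769.6 bytes
1 TB = 10^12 bytes = 1,000,000,000,000 bytes
5,057,753,487,769.6 / 1,000,000,000,000 = 5.06 TB

5.06 TB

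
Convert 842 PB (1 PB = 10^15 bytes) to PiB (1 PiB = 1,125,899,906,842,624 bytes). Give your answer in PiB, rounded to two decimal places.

747.85 PiB

842 PB = 842 × 10^15 bytes = 842,000,000,000,000,000 bytes
1 PiB = 1,125,899,906,842,624 bytes
842,000,000,000,000,000 / 1,125,899,906,842,624 = 747.85 PiB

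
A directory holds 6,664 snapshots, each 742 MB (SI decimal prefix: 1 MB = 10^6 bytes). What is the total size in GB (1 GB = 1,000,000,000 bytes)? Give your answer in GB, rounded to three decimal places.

4,944.688 GB

Total = 6,664 × 742 MB = 4,944,688 MB
= 4,944,688 × 1,000,000 bytes = 4,944,688,000,000 bytes
1 GB = 1,000,000,000 bytes
4,944,688,000,000 / 1,000,000,000 = 4,944.688 GB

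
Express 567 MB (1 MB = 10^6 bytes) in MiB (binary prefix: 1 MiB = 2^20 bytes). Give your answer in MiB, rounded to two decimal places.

567 MB = 567 × 10^6 bytes = 567,000,000 bytes
1 MiB = 1,048,576 bytes
567,000,000 / 1,048,576 = 540.73 MiB

540.73 MiB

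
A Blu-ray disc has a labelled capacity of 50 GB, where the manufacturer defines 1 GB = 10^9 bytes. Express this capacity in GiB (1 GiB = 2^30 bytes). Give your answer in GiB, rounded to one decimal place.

50 GB = 50 × 10^9 bytes = 50,000,000,000 bytes
1 GiB = 1,073,741,824 bytes
50,000,000,000 / 1,073,741,824 = 46.6 GiB

46.6 GiB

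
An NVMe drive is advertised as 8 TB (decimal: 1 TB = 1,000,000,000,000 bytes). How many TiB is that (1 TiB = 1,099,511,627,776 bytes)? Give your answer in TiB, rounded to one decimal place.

7.3 TiB

8 TB × 1,000,000,000,000 bytes/TB = 8,000,000,000,000 bytes
1 TiB = 1,099,511,627,776 bytes
8,000,000,000,000 / 1,099,511,627,776 = 7.3 TiB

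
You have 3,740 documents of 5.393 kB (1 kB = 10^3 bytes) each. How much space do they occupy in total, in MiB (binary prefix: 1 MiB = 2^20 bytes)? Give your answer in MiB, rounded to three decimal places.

Total = 3,740 × 5.393 kB = 20169.82 kB
= 20169.82 × 1,000 bytes = 20,169,820 bytes
1 MiB = 1,048,576 bytes
20,169,820 / 1,048,576 = 19.235 MiB

19.235 MiB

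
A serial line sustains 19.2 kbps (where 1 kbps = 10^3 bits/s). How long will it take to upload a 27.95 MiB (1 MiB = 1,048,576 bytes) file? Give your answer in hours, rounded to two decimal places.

27.95 MiB = 29,307,699.2 bytes = 234,461,593.6 bits
19.2 kbps = 19,200 bits/s
time = 234,461,593.6 / 19,200 = 12,211.5413 s
12,211.5413 s / 3600 = 3.39 hours

3.39 hours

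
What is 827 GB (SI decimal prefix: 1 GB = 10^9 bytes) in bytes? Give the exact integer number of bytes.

827 × 1,000,000,000 = 827,000,000,000 bytes  (1 GB = 10^9 bytes)

827,000,000,000 bytes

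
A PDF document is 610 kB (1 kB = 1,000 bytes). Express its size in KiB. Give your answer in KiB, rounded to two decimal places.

610 kB = 610 × 10^3 bytes = 610,000 bytes
1 KiB = 2^10 bytes = 1,024 bytes
610,000 / 1,024 = 595.70 KiB

595.70 KiB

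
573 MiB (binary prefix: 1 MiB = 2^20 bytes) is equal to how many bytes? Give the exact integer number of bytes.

573 × 1,048,576 = 600,834,048 bytes  (1 MiB = 2^20 bytes)

600,834,048 bytes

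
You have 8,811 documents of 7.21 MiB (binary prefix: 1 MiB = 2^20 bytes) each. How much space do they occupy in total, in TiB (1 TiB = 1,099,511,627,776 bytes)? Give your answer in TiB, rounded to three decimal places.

0.061 TiB

Total = 8,811 × 7.21 MiB = 63527.31 MiB
= 63527.31 × 1,048,576 bytes = 66,613,212,610.56 bytes
1 TiB = 1,099,511,627,776 bytes
66,613,212,610.56 / 1,099,511,627,776 = 0.061 TiB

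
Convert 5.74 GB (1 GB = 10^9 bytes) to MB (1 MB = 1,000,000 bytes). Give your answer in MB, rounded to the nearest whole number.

5.74 GB = 5.74 × 10^9 bytes = 5,740,000,000 bytes
1 MB = 10^6 bytes = 1,000,000 bytes
5,740,000,000 / 1,000,000 = 5,740 MB

5,740 MB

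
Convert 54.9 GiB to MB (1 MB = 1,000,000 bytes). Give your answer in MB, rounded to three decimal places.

58,948.426 MB

54.9 GiB = 54.9 × 2^30 bytes = 58,948,426,137.6 bytes
1 MB = 1,000,000 bytes
58,948,426,137.6 / 1,000,000 = 58,948.426 MB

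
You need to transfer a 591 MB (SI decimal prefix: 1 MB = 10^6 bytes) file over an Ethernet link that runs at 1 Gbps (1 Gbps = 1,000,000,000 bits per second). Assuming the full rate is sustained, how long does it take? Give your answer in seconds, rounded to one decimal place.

4.7 seconds

591 MB = 591,000,000 bytes = 4,728,000,000 bits
1 Gbps = 1,000,000,000 bits/s
time = 4,728,000,000 / 1,000,000,000 = 4.7 s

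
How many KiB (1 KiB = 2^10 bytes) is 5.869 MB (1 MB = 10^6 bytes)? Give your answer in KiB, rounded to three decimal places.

5.869 MB × 1,000,000 bytes/MB = 5,869,000 bytes
1 KiB = 1,024 bytes
5,869,000 / 1,024 = 5,731.445 KiB

5,731.445 KiB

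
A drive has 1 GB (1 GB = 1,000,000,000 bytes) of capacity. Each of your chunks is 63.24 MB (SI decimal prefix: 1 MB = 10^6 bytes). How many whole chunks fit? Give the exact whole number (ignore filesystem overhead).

15

Capacity: 1 GB = 1,000,000,000 bytes
Per item: 63.24 MB = 63,240,000 bytes
⌊1,000,000,000 / 63,240,000⌋ = 15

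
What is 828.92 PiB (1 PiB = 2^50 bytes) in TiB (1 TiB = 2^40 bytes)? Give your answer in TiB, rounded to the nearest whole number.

848,814 TiB

828.92 PiB = 828.92 × 2^50 bytes = 933,280,950,779,987,886.08 bytes
1 TiB = 1,099,511,627,776 bytes
933,280,950,779,987,886.08 / 1,099,511,627,776 = 848,814 TiB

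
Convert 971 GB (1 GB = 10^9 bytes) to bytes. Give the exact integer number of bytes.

971 × 1,000,000,000 = 971,000,000,000 bytes  (1 GB = 10^9 bytes)

971,000,000,000 bytes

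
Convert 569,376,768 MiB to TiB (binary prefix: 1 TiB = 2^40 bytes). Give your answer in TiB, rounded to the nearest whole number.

543 TiB

569,376,768 MiB = 569,376,768 × 2^20 bytes = 597,034,813,882,368 bytes
1 TiB = 1,099,511,627,776 bytes
597,034,813,882,368 / 1,099,511,627,776 = 543 TiB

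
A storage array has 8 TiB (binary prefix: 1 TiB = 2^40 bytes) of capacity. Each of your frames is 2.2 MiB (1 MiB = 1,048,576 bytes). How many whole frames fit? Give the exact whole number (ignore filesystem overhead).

Capacity: 8 TiB = 8,796,093,022,208 bytes
Per item: 2.2 MiB = 2,306,867.2 bytes
⌊8,796,093,022,208 / 2,306,867.2⌋ = 3,813,003

3,813,003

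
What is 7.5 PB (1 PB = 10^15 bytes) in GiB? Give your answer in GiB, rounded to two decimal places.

6,984,919.31 GiB

7.5 PB = 7.5 × 10^15 bytes = 7,500,000,000,000,000 bytes
1 GiB = 2^30 bytes = 1,073,741,824 bytes
7,500,000,000,000,000 / 1,073,741,824 = 6,984,919.31 GiB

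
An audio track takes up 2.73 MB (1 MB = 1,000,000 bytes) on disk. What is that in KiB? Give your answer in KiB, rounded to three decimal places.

2,666.016 KiB

2.73 MB = 2.73 × 10^6 bytes = 2,730,000 bytes
1 KiB = 2^10 bytes = 1,024 bytes
2,730,000 / 1,024 = 2,666.016 KiB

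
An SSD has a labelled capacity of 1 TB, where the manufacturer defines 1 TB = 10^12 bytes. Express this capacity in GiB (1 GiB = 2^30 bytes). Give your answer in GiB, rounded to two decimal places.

1 TB = 1 × 10^12 bytes = 1,000,000,000,000 bytes
1 GiB = 1,073,741,824 bytes
1,000,000,000,000 / 1,073,741,824 = 931.32 GiB

931.32 GiB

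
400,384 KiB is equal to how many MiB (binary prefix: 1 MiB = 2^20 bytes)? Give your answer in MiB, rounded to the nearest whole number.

391 MiB

400,384 KiB × 1,024 bytes/KiB = 409,993,216 bytes
1 MiB = 1,048,576 bytes
409,993,216 / 1,048,576 = 391 MiB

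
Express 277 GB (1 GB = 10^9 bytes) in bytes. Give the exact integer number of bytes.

277 × 1,000,000,000 = 277,000,000,000 bytes  (1 GB = 10^9 bytes)

277,000,000,000 bytes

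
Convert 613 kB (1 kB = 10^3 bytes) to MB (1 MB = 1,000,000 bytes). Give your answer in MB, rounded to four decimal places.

613 kB = 613 × 10^3 bytes = 613,000 bytes
1 MB = 10^6 bytes = 1,000,000 bytes
613,000 / 1,000,000 = 0.6130 MB

0.6130 MB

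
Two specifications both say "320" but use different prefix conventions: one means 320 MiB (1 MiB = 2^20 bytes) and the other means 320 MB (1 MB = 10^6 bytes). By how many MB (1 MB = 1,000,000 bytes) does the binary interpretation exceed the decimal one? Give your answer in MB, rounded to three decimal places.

15.544 MB

320 MiB = 320 × 1,048,576 = 335,544,320 bytes
320 MB = 320 × 1,000,000 = 320,000,000 bytes
difference = 15,544,320 bytes
15,544,320 / 1,000,000 = 15.544 MB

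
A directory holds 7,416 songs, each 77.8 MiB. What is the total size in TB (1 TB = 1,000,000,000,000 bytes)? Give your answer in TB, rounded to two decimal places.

Total = 7,416 × 77.8 MiB = 576964.8 MiB
= 576964.8 × 1,048,576 bytes = 604,991,442,124.8 bytes
1 TB = 1,000,000,000,000 bytes
604,991,442,124.8 / 1,000,000,000,000 = 0.60 TB

0.60 TB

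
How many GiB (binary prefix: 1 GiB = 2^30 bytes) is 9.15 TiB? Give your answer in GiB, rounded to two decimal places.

9,369.60 GiB

9.15 TiB = 9.15 × 2^40 bytes = 10,060,531,394,150.4 bytes
1 GiB = 1,073,741,824 bytes
10,060,531,394,150.4 / 1,073,741,824 = 9,369.60 GiB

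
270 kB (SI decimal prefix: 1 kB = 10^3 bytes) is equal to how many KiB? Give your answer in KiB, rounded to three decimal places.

270 kB = 270 × 10^3 bytes = 270,000 bytes
1 KiB = 1,024 bytes
270,000 / 1,024 = 263.672 KiB

263.672 KiB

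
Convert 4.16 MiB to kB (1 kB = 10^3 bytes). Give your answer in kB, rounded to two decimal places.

4.16 MiB × 1,048,576 bytes/MiB = 4,362,076.16 bytes
1 kB = 10^3 bytes = 1,000 bytes
4,362,076.16 / 1,000 = 4,362.08 kB

4,362.08 kB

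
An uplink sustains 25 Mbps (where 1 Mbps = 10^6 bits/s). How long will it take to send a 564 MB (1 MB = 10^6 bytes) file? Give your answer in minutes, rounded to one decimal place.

3.0 minutes

564 MB = 564,000,000 bytes = 4,512,000,000 bits
25 Mbps = 25,000,000 bits/s
time = 4,512,000,000 / 25,000,000 = 180.48 s
180.48 s / 60 = 3.0 minutes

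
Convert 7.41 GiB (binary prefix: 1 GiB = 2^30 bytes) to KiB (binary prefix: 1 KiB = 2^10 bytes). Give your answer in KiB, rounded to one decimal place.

7,769,948.2 KiB

7.41 GiB × 1,073,741,824 bytes/GiB = 7,956,426,915.84 bytes
1 KiB = 1,024 bytes
7,956,426,915.84 / 1,024 = 7,769,948.2 KiB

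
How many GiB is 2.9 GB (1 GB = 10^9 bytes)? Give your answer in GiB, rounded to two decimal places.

2.9 GB × 1,000,000,000 bytes/GB = 2,900,000,000 bytes
1 GiB = 1,073,741,824 bytes
2,900,000,000 / 1,073,741,824 = 2.70 GiB

2.70 GiB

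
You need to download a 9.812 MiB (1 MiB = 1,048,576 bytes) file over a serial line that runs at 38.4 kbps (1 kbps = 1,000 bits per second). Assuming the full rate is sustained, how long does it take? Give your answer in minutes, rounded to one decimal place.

35.7 minutes

9.812 MiB = 10,288,627.712 bytes = 82,309,021.696 bits
38.4 kbps = 38,400 bits/s
time = 82,309,021.696 / 38,400 = 2,143.46 s
2,143.46 s / 60 = 35.7 minutes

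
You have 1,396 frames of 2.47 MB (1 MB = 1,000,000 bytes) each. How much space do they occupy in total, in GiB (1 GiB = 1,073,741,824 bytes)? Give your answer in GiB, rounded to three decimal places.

3.211 GiB

Total = 1,396 × 2.47 MB = 3448.12 MB
= 3448.12 × 1,000,000 bytes = 3,448,120,000 bytes
1 GiB = 1,073,741,824 bytes
3,448,120,000 / 1,073,741,824 = 3.211 GiB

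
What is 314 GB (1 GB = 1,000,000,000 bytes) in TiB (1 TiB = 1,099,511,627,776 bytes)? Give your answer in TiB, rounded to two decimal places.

0.29 TiB

314 GB = 314 × 10^9 bytes = 314,000,000,000 bytes
1 TiB = 2^40 bytes = 1,099,511,627,776 bytes
314,000,000,000 / 1,099,511,627,776 = 0.29 TiB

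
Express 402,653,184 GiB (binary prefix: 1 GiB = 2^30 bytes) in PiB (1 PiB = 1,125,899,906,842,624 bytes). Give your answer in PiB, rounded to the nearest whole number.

384 PiB

402,653,184 GiB × 1,073,741,824 bytes/GiB = 432,345,564,227,567,616 bytes
1 PiB = 1,125,899,906,842,624 bytes
432,345,564,227,567,616 / 1,125,899,906,842,624 = 384 PiB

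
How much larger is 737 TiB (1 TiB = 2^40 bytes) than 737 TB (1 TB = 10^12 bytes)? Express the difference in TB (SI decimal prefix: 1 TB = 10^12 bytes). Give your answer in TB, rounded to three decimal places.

73.340 TB

737 TiB = 737 × 1,099,511,627,776 = 810,340,069,670,912 bytes
737 TB = 737 × 1,000,000,000,000 = 737,000,000,000,000 bytes
difference = 73,340,069,670,912 bytes
73,340,069,670,912 / 1,000,000,000,000 = 73.340 TB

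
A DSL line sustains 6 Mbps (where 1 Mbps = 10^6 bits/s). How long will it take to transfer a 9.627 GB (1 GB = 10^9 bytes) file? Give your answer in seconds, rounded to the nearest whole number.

12,836 seconds

9.627 GB = 9,627,000,000 bytes = 77,016,000,000 bits
6 Mbps = 6,000,000 bits/s
time = 77,016,000,000 / 6,000,000 = 12,836 s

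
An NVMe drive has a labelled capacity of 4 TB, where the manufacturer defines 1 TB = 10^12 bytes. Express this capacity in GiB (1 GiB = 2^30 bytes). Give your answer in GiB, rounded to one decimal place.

4 TB = 4 × 10^12 bytes = 4,000,000,000,000 bytes
1 GiB = 1,073,741,824 bytes
4,000,000,000,000 / 1,073,741,824 = 3,725.3 GiB

3,725.3 GiB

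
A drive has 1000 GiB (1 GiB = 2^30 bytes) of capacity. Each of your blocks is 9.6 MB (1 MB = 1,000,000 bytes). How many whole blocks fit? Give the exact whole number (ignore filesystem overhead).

111,848

Capacity: 1000 GiB = 1,073,741,824,000 bytes
Per item: 9.6 MB = 9,600,000 bytes
⌊1,073,741,824,000 / 9,600,000⌋ = 111,848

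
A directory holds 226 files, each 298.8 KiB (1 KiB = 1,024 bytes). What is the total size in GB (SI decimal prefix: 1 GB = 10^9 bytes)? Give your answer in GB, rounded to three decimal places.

0.069 GB

Total = 226 × 298.8 KiB = 67528.8 KiB
= 67528.8 × 1,024 bytes = 69,149,491.2 bytes
1 GB = 1,000,000,000 bytes
69,149,491.2 / 1,000,000,000 = 0.069 GB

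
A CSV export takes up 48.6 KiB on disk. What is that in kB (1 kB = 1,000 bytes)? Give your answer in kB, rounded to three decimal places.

49.766 kB

48.6 KiB = 48.6 × 2^10 bytes = 49,766.4 bytes
1 kB = 1,000 bytes
49,766.4 / 1,000 = 49.766 kB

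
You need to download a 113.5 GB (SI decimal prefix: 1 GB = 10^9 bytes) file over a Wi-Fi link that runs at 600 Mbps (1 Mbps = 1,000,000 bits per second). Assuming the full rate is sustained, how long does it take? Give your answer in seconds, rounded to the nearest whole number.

1,513 seconds

113.5 GB = 113,500,000,000 bytes = 908,000,000,000 bits
600 Mbps = 600,000,000 bits/s
time = 908,000,000,000 / 600,000,000 = 1,513 s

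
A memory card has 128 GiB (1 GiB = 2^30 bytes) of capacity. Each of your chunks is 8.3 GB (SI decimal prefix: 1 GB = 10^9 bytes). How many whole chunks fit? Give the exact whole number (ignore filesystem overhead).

Capacity: 128 GiB = 137,438,953,472 bytes
Per item: 8.3 GB = 8,300,000,000 bytes
⌊137,438,953,472 / 8,300,000,000⌋ = 16

16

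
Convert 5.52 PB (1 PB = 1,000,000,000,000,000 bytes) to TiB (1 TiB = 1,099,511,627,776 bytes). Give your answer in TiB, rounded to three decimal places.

5.52 PB = 5.52 × 10^15 bytes = 5,520,000,000,000,000 bytes
1 TiB = 2^40 bytes = 1,099,511,627,776 bytes
5,520,000,000,000,000 / 1,099,511,627,776 = 5,020.411 TiB

5,020.411 TiB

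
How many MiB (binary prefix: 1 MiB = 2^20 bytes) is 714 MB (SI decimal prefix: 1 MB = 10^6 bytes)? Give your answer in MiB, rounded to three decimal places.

680.923 MiB

714 MB = 714 × 10^6 bytes = 714,000,000 bytes
1 MiB = 1,048,576 bytes
714,000,000 / 1,048,576 = 680.923 MiB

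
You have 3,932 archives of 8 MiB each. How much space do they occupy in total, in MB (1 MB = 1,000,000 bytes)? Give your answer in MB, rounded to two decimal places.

32,984.01 MB

Total = 3,932 × 8 MiB = 31,456 MiB
= 31,456 × 1,048,576 bytes = 32,984,006,656 bytes
1 MB = 1,000,000 bytes
32,984,006,656 / 1,000,000 = 32,984.01 MB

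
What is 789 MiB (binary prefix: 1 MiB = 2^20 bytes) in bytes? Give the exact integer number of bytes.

827,326,464 bytes

789 × 1,048,576 = 827,326,464 bytes  (1 MiB = 2^20 bytes)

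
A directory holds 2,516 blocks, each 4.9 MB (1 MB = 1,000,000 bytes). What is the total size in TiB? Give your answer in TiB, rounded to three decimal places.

Total = 2,516 × 4.9 MB = 12328.4 MB
= 12328.4 × 1,000,000 bytes = 12,328,400,000 bytes
1 TiB = 1,099,511,627,776 bytes
12,328,400,000 / 1,099,511,627,776 = 0.011 TiB

0.011 TiB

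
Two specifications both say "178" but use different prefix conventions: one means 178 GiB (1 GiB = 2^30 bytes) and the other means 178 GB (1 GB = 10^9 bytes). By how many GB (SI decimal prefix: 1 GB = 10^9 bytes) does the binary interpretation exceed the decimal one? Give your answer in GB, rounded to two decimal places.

178 GiB = 178 × 1,073,741,824 = 191,126,044,672 bytes
178 GB = 178 × 1,000,000,000 = 178,000,000,000 bytes
difference = 13,126,044,672 bytes
13,126,044,672 / 1,000,000,000 = 13.13 GB

13.13 GB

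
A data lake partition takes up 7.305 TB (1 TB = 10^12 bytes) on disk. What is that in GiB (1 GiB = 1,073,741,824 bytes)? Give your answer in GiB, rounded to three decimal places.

6,803.311 GiB

7.305 TB × 1,000,000,000,000 bytes/TB = 7,305,000,000,000 bytes
1 GiB = 1,073,741,824 bytes
7,305,000,000,000 / 1,073,741,824 = 6,803.311 GiB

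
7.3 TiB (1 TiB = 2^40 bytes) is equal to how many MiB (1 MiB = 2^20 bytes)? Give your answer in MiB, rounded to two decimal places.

7.3 TiB × 1,099,511,627,776 bytes/TiB = 8,026,434,882,764.8 bytes
1 MiB = 2^20 bytes = 1,048,576 bytes
8,026,434,882,764.8 / 1,048,576 = 7,654,604.80 MiB

7,654,604.80 MiB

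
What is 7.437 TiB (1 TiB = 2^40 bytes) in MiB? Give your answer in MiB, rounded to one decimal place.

7.437 TiB = 7.437 × 2^40 bytes = 8,177,067,975,770.112 bytes
1 MiB = 1,048,576 bytes
8,177,067,975,770.112 / 1,048,576 = 7,798,259.7 MiB

7,798,259.7 MiB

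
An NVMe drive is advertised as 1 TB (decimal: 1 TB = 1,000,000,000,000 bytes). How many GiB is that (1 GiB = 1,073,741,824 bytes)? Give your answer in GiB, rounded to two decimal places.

931.32 GiB

1 TB × 1,000,000,000,000 bytes/TB = 1,000,000,000,000 bytes
1 GiB = 2^30 bytes = 1,073,741,824 bytes
1,000,000,000,000 / 1,073,741,824 = 931.32 GiB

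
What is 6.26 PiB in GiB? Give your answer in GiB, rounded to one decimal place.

6,564,085.8 GiB

6.26 PiB = 6.26 × 2^50 bytes = 7,048,133,416,834,826.24 bytes
1 GiB = 2^30 bytes = 1,073,741,824 bytes
7,048,133,416,834,826.24 / 1,073,741,824 = 6,564,085.8 GiB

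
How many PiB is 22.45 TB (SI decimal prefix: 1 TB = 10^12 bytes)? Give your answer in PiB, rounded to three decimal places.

22.45 TB × 1,000,000,000,000 bytes/TB = 22,450,000,000,000 bytes
1 PiB = 1,125,899,906,842,624 bytes
22,450,000,000,000 / 1,125,899,906,842,624 = 0.020 PiB

0.020 PiB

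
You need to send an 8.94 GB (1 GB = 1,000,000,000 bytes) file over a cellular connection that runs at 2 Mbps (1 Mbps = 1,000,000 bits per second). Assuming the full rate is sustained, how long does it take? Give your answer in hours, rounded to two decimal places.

8.94 GB = 8,940,000,000 bytes = 71,520,000,000 bits
2 Mbps = 2,000,000 bits/s
time = 71,520,000,000 / 2,000,000 = 35,760.0000 s
35,760.0000 s / 3600 = 9.93 hours

9.93 hours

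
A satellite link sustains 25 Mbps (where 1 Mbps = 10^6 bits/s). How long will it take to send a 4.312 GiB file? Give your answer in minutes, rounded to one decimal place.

4.312 GiB = 4,629,974,745.088 bytes = 37,039,797,960.704 bits
25 Mbps = 25,000,000 bits/s
time = 37,039,797,960.704 / 25,000,000 = 1,481.59 s
1,481.59 s / 60 = 24.7 minutes

24.7 minutes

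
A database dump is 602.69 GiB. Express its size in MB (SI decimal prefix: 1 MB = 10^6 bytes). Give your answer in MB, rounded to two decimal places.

602.69 GiB × 1,073,741,824 bytes/GiB = 647,133,459,906.56 bytes
1 MB = 1,000,000 bytes
647,133,459,906.56 / 1,000,000 = 647,133.46 MB

647,133.46 MB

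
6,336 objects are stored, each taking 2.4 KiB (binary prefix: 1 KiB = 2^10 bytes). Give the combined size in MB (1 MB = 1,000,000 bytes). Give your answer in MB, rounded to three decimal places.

Total = 6,336 × 2.4 KiB = 15206.4 KiB
= 15206.4 × 1,024 bytes = 15,571,353.6 bytes
1 MB = 1,000,000 bytes
15,571,353.6 / 1,000,000 = 15.571 MB

15.571 MB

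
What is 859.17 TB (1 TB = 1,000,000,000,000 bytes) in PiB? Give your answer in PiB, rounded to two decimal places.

0.76 PiB

859.17 TB = 859.17 × 10^12 bytes = 859,170,000,000,000 bytes
1 PiB = 1,125,899,906,842,624 bytes
859,170,000,000,000 / 1,125,899,906,842,624 = 0.76 PiB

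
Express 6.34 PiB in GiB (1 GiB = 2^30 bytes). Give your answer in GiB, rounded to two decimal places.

6.34 PiB × 1,125,899,906,842,624 bytes/PiB = 7,138,205,409,382,236.16 bytes
1 GiB = 2^30 bytes = 1,073,741,824 bytes
7,138,205,409,382,236.16 / 1,073,741,824 = 6,647,971.84 GiB

6,647,971.84 GiB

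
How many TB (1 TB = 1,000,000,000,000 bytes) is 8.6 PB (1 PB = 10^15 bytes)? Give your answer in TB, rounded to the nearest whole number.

8.6 PB = 8.6 × 10^15 bytes = 8,600,000,000,000,000 bytes
1 TB = 1,000,000,000,000 bytes
8,600,000,000,000,000 / 1,000,000,000,000 = 8,600 TB

8,600 TB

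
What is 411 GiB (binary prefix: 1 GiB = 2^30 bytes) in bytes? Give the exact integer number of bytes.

441,307,889,664 bytes

411 × 1,073,741,824 = 441,307,889,664 bytes  (1 GiB = 2^30 bytes)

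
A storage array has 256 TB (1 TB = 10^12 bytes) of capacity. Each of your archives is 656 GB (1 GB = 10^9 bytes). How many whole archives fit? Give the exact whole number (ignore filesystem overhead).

390

Capacity: 256 TB = 256,000,000,000,000 bytes
Per item: 656 GB = 656,000,000,000 bytes
⌊256,000,000,000,000 / 656,000,000,000⌋ = 390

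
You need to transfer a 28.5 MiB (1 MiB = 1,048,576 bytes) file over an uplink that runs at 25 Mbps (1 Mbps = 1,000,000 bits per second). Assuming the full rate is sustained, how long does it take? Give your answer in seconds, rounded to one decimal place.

28.5 MiB = 29,884,416 bytes = 239,075,328 bits
25 Mbps = 25,000,000 bits/s
time = 239,075,328 / 25,000,000 = 9.6 s

9.6 seconds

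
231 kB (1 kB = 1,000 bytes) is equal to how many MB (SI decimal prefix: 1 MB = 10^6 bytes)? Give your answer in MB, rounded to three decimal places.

0.231 MB

231 kB = 231 × 10^3 bytes = 231,000 bytes
1 MB = 10^6 bytes = 1,000,000 bytes
231,000 / 1,000,000 = 0.231 MB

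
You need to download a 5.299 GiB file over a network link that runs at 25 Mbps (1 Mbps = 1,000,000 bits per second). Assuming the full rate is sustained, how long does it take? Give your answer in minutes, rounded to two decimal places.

5.299 GiB = 5,689,757,925.376 bytes = 45,518,063,403.008 bits
25 Mbps = 25,000,000 bits/s
time = 45,518,063,403.008 / 25,000,000 = 1,820.723 s
1,820.723 s / 60 = 30.35 minutes

30.35 minutes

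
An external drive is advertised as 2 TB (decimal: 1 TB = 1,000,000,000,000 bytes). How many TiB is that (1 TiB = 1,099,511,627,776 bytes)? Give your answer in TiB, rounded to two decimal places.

1.82 TiB

2 TB = 2 × 10^12 bytes = 2,000,000,000,000 bytes
1 TiB = 1,099,511,627,776 bytes
2,000,000,000,000 / 1,099,511,627,776 = 1.82 TiB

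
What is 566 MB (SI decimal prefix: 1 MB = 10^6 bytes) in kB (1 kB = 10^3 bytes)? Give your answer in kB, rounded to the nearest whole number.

566 MB × 1,000,000 bytes/MB = 566,000,000 bytes
1 kB = 1,000 bytes
566,000,000 / 1,000 = 566,000 kB

566,000 kB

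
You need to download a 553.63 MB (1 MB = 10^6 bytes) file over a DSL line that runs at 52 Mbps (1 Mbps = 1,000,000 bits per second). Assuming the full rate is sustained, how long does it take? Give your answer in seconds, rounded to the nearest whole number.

553.63 MB = 553,630,000 bytes = 4,429,040,000 bits
52 Mbps = 52,000,000 bits/s
time = 4,429,040,000 / 52,000,000 = 85 s

85 seconds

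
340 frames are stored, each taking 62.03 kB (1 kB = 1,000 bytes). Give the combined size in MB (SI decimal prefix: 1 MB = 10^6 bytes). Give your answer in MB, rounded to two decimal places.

21.09 MB

Total = 340 × 62.03 kB = 21090.2 kB
= 21090.2 × 1,000 bytes = 21,090,200 bytes
1 MB = 1,000,000 bytes
21,090,200 / 1,000,000 = 21.09 MB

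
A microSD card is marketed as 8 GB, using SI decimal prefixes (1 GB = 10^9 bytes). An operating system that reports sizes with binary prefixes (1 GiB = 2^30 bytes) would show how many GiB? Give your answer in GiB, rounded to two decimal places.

7.45 GiB

8 GB = 8 × 10^9 bytes = 8,000,000,000 bytes
1 GiB = 1,073,741,824 bytes
8,000,000,000 / 1,073,741,824 = 7.45 GiB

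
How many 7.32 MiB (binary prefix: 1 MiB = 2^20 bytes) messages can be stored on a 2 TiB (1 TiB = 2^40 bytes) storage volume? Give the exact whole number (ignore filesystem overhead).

286,496

Capacity: 2 TiB = 2,199,023,255,552 bytes
Per item: 7.32 MiB = 7,675,576.32 bytes
⌊2,199,023,255,552 / 7,675,576.32⌋ = 286,496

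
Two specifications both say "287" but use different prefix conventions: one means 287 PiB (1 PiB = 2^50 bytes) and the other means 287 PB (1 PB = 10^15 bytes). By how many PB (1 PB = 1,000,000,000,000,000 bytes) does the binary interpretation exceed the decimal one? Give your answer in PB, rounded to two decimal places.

36.13 PB

287 PiB = 287 × 1,125,899,906,842,624 = 323,133,273,263,833,088 bytes
287 PB = 287 × 1,000,000,000,000,000 = 287,000,000,000,000,000 bytes
difference = 36,133,273,263,833,088 bytes
36,133,273,263,833,088 / 1,000,000,000,000,000 = 36.13 PB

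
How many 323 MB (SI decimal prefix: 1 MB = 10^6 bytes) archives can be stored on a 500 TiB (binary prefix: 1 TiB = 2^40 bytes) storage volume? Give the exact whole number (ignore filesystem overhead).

Capacity: 500 TiB = 549,755,813,888,000 bytes
Per item: 323 MB = 323,000,000 bytes
⌊549,755,813,888,000 / 323,000,000⌋ = 1,702,030

1,702,030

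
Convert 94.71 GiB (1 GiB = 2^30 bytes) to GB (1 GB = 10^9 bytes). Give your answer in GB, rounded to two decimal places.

101.69 GB

94.71 GiB = 94.71 × 2^30 bytes = 101,694,088,151.04 bytes
1 GB = 10^9 bytes = 1,000,000,000 bytes
101,694,088,151.04 / 1,000,000,000 = 101.69 GB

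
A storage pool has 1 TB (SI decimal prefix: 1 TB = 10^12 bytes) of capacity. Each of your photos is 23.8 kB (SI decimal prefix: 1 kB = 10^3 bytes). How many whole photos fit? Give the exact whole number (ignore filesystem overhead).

42,016,806

Capacity: 1 TB = 1,000,000,000,000 bytes
Per item: 23.8 kB = 23,800 bytes
⌊1,000,000,000,000 / 23,800⌋ = 42,016,806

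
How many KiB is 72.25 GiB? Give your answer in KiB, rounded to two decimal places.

72.25 GiB × 1,073,741,824 bytes/GiB = 77,577,846,784 bytes
1 KiB = 1,024 bytes
77,577,846,784 / 1,024 = 75,759,616.00 KiB

75,759,616.00 KiB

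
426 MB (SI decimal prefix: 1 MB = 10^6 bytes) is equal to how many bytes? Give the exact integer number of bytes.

426 × 1,000,000 = 426,000,000 bytes  (1 MB = 10^6 bytes)

426,000,000 bytes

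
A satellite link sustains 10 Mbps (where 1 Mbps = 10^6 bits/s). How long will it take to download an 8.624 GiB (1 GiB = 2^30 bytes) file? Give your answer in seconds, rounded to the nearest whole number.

8.624 GiB = 9,259,949,490.176 bytes = 74,079,595,921.408 bits
10 Mbps = 10,000,000 bits/s
time = 74,079,595,921.408 / 10,000,000 = 7,408 s

7,408 seconds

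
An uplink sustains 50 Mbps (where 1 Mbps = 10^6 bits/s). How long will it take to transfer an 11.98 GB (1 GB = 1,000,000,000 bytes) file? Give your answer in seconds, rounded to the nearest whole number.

1,917 seconds

11.98 GB = 11,980,000,000 bytes = 95,840,000,000 bits
50 Mbps = 50,000,000 bits/s
time = 95,840,000,000 / 50,000,000 = 1,917 s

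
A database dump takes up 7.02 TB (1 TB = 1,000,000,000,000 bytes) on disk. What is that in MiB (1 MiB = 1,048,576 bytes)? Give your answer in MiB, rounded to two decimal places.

6,694,793.70 MiB

7.02 TB = 7.02 × 10^12 bytes = 7,020,000,000,000 bytes
1 MiB = 1,048,576 bytes
7,020,000,000,000 / 1,048,576 = 6,694,793.70 MiB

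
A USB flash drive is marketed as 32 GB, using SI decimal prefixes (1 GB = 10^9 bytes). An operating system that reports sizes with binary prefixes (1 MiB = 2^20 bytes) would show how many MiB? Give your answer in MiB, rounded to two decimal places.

30,517.58 MiB

32 GB = 32 × 10^9 bytes = 32,000,000,000 bytes
1 MiB = 2^20 bytes = 1,048,576 bytes
32,000,000,000 / 1,048,576 = 30,517.58 MiB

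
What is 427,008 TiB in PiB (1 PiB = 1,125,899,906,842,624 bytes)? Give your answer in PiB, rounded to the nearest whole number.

427,008 TiB = 427,008 × 2^40 bytes = 469,500,261,153,374,208 bytes
1 PiB = 2^50 bytes = 1,125,899,906,842,624 bytes
469,500,261,153,374,208 / 1,125,899,906,842,624 = 417 PiB

417 PiB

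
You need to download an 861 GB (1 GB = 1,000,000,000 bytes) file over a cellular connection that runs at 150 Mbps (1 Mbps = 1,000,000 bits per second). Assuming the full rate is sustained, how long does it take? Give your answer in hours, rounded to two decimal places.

861 GB = 861,000,000,000 bytes = 6,888,000,000,000 bits
150 Mbps = 150,000,000 bits/s
time = 6,888,000,000,000 / 150,000,000 = 45,920.0000 s
45,920.0000 s / 3600 = 12.76 hours

12.76 hours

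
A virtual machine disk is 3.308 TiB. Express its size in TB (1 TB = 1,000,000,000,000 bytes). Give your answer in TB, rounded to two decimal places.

3.64 TB

3.308 TiB × 1,099,511,627,776 bytes/TiB = 3,637,184,464,683.008 bytes
1 TB = 1,000,000,000,000 bytes
3,637,184,464,683.008 / 1,000,000,000,000 = 3.64 TB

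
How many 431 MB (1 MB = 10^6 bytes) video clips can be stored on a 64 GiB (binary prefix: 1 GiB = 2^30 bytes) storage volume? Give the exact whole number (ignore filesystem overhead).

159

Capacity: 64 GiB = 68,719,476,736 bytes
Per item: 431 MB = 431,000,000 bytes
⌊68,719,476,736 / 431,000,000⌋ = 159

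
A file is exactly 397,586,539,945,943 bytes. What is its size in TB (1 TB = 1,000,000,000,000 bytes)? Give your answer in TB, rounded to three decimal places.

397,586,539,945,943 bytes given.
1 TB = 1,000,000,000,000 bytes
397,586,539,945,943 / 1,000,000,000,000 = 397.587 TB

397.587 TB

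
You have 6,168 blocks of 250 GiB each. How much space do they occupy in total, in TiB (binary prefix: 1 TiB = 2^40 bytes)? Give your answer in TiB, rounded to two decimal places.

1,505.86 TiB

Total = 6,168 × 250 GiB = 1,542,000 GiB
= 1,542,000 × 1,073,741,824 bytes = 1,655,709,892,608,000 bytes
1 TiB = 1,099,511,627,776 bytes
1,655,709,892,608,000 / 1,099,511,627,776 = 1,505.86 TiB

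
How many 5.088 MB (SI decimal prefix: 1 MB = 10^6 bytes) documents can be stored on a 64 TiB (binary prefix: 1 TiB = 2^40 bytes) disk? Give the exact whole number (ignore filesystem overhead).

Capacity: 64 TiB = 70,368,744,177,664 bytes
Per item: 5.088 MB = 5,088,000 bytes
⌊70,368,744,177,664 / 5,088,000⌋ = 13,830,334

13,830,334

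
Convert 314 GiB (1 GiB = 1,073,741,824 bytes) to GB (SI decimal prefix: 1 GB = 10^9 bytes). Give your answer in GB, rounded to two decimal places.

337.15 GB

314 GiB = 314 × 2^30 bytes = 337,154,932,736 bytes
1 GB = 1,000,000,000 bytes
337,154,932,736 / 1,000,000,000 = 337.15 GB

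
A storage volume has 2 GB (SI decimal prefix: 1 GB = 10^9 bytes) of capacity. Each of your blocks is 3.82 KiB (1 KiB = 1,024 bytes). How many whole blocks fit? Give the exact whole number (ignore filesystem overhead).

511,289

Capacity: 2 GB = 2,000,000,000 bytes
Per item: 3.82 KiB = 3,911.68 bytes
⌊2,000,000,000 / 3,911.68⌋ = 511,289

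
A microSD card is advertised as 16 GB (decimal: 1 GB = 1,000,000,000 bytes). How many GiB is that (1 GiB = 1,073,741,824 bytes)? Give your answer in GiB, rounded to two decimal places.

16 GB × 1,000,000,000 bytes/GB = 16,000,000,000 bytes
1 GiB = 1,073,741,824 bytes
16,000,000,000 / 1,073,741,824 = 14.90 GiB

14.90 GiB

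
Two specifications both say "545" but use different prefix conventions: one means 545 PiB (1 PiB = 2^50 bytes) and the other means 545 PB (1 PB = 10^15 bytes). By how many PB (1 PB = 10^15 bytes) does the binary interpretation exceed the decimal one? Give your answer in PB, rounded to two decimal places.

545 PiB = 545 × 1,125,899,906,842,624 = 613,615,449,229,230,080 bytes
545 PB = 545 × 1,000,000,000,000,000 = 545,000,000,000,000,000 bytes
difference = 68,615,449,229,230,080 bytes
68,615,449,229,230,080 / 1,000,000,000,000,000 = 68.62 PB

68.62 PB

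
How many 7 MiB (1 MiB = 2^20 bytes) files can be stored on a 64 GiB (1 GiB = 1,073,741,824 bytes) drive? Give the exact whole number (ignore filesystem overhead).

9,362

Capacity: 64 GiB = 68,719,476,736 bytes
Per item: 7 MiB = 7,340,032 bytes
⌊68,719,476,736 / 7,340,032⌋ = 9,362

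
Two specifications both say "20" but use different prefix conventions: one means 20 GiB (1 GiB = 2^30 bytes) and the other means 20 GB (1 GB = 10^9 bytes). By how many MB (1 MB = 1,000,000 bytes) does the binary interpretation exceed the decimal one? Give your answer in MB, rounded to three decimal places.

20 GiB = 20 × 1,073,741,824 = 21,474,836,480 bytes
20 GB = 20 × 1,000,000,000 = 20,000,000,000 bytes
difference = 1,474,836,480 bytes
1,474,836,480 / 1,000,000 = 1,474.836 MB

1,474.836 MB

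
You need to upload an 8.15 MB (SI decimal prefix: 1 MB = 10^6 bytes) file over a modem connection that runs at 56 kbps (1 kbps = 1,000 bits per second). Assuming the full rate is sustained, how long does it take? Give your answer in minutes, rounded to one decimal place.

8.15 MB = 8,150,000 bytes = 65,200,000 bits
56 kbps = 56,000 bits/s
time = 65,200,000 / 56,000 = 1,164.29 s
1,164.29 s / 60 = 19.4 minutes

19.4 minutes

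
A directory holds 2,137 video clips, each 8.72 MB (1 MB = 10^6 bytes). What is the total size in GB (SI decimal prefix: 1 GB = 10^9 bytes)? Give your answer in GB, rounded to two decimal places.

Total = 2,137 × 8.72 MB = 18634.64 MB
= 18634.64 × 1,000,000 bytes = 18,634,640,000 bytes
1 GB = 1,000,000,000 bytes
18,634,640,000 / 1,000,000,000 = 18.63 GB

18.63 GB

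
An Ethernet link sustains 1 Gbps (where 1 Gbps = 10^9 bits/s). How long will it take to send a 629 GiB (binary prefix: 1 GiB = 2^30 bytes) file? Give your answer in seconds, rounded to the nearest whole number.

5,403 seconds

629 GiB = 675,383,607,296 bytes = 5,403,068,858,368 bits
1 Gbps = 1,000,000,000 bits/s
time = 5,403,068,858,368 / 1,000,000,000 = 5,403 s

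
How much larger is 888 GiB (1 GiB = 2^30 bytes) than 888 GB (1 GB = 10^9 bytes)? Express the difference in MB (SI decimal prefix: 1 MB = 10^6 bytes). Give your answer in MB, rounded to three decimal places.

888 GiB = 888 × 1,073,741,824 = 953,482,739,712 bytes
888 GB = 888 × 1,000,000,000 = 888,000,000,000 bytes
difference = 65,482,739,712 bytes
65,482,739,712 / 1,000,000 = 65,482.740 MB

65,482.740 MB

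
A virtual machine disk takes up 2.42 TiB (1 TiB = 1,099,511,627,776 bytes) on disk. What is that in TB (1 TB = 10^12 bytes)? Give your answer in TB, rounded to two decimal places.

2.42 TiB × 1,099,511,627,776 bytes/TiB = 2,660,818,139,217.92 bytes
1 TB = 10^12 bytes = 1,000,000,000,000 bytes
2,660,818,139,217.92 / 1,000,000,000,000 = 2.66 TB

2.66 TB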